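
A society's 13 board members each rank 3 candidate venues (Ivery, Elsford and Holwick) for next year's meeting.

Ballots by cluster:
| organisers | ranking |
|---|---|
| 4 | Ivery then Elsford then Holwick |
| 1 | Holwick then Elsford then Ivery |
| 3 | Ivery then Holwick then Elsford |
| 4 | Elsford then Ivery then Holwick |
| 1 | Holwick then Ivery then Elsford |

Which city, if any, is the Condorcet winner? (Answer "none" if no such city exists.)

Ivery

Check each pair by majority over 13 ballots:
Ivery–Elsford: Ivery 8–5.
Ivery vs Holwick: Ivery is ranked higher on 4+3+4 = 11 ballots, Holwick on 2. Ivery wins 11–2.
Elsford vs Holwick: Elsford, 8–5.
Ivery defeats every rival head-to-head and is the Condorcet winner.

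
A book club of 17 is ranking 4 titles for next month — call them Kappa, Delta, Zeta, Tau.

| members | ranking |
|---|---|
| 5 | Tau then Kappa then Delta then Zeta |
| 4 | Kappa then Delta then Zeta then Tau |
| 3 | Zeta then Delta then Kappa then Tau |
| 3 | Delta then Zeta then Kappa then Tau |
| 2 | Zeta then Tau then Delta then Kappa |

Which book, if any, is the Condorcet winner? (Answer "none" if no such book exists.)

Check each pair by majority over 17 ballots:
Kappa vs Delta: 5+4 = 9 for Kappa, 8 for Delta — Kappa by 9–8.
Kappa vs Zeta: Kappa is ranked higher on 5+4 = 9 ballots, Zeta on 8. Kappa wins 9–8.
Kappa vs Tau: 4+3+3 = 10 for Kappa, 7 for Tau — Kappa by 10–7.
Delta vs Zeta: 5+4+3 = 12 for Delta, 5 for Zeta — Delta by 12–5.
Delta vs Tau: 4+3+3 = 10 for Delta, 7 for Tau — Delta by 10–7.
Zeta vs Tau: 12 to 5, Zeta.
Kappa defeats every rival head-to-head and is the Condorcet winner.

Kappa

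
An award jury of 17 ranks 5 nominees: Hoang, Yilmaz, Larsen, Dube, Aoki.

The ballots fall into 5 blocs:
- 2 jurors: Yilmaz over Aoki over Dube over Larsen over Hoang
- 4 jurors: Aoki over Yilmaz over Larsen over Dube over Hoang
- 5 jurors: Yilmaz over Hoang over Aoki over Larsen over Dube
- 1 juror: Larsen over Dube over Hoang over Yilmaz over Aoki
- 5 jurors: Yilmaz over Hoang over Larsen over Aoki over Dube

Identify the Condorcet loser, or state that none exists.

Dube

Pairwise majorities:
Hoang–Yilmaz: Yilmaz 16–1.
Hoang vs Larsen: Hoang preferred on 5+5 = 10 ballots; Hoang wins 10–7.
Hoang–Dube: Hoang 10–7.
Hoang–Aoki: Hoang 11–6.
Yilmaz vs Larsen: 2+4+5+5 = 16 for Yilmaz, 1 for Larsen — Yilmaz by 16–1.
Yilmaz–Dube: Yilmaz 16–1.
Yilmaz vs Aoki: Yilmaz wins 13–4.
Larsen vs Dube: 4+5+1+5 = 15 for Larsen, 2 for Dube — Larsen by 15–2.
Larsen vs Aoki: Aoki wins 11–6.
Dube vs Aoki: 1 for Dube, 16 for Aoki — Aoki by 16–1.
Dube loses to every other nominee — it is the Condorcet loser.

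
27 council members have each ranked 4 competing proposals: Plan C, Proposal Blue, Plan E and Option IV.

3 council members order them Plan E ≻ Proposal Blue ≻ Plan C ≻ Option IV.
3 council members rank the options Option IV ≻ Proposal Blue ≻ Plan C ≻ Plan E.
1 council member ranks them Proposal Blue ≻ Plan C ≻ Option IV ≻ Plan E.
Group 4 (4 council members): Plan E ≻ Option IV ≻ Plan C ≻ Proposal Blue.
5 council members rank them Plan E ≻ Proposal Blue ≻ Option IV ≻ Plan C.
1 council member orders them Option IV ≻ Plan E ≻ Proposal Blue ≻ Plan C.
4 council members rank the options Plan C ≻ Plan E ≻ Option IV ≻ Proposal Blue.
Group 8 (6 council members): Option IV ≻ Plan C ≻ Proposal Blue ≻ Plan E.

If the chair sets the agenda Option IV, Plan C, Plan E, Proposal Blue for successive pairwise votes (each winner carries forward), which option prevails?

Round 1: Option IV vs Plan C — 19–8, Option IV advances.
Round 2: Option IV vs Plan E — 11–16, Plan E advances.
Round 3: Plan E vs Proposal Blue — 17–10, Plan E advances.
Plan E survives the agenda.

Plan E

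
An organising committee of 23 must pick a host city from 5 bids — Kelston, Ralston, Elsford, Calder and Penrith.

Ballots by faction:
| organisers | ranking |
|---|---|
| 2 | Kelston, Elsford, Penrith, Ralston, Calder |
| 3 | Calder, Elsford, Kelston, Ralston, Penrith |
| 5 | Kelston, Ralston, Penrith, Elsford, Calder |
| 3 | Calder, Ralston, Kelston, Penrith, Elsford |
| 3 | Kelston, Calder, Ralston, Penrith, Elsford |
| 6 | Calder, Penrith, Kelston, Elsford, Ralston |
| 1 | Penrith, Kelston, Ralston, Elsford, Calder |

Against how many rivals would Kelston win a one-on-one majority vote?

3

Kelston against each rival (23 organisers):
Kelston vs Ralston: Kelston, 20–3.
Kelston–Elsford: Kelston 20–3.
Kelston vs Calder: Kelston is ranked higher on 2+5+3+1 = 11 ballots, Calder on 12. Calder wins 12–11.
Kelston vs Penrith: 16 to 7, Kelston.
Kelston beats Ralston, Elsford, Penrith; loses to Calder — 3 pairwise wins.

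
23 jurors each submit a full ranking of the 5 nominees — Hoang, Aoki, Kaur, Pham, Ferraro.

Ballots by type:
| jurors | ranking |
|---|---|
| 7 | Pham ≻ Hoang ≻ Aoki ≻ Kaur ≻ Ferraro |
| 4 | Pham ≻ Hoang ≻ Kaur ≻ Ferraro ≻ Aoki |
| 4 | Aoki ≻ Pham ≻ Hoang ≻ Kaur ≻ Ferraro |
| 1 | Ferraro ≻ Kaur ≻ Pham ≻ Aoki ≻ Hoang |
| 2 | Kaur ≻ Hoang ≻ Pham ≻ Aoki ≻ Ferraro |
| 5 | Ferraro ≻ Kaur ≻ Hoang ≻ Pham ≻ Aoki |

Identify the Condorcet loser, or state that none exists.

Ferraro

Head-to-head results (23 jurors):
Hoang vs Aoki: Hoang is ranked higher on 7+4+2+5 = 18 ballots, Aoki on 5. Hoang wins 18–5.
Hoang vs Kaur: Hoang preferred on 7+4+4 = 15 ballots; Hoang wins 15–8.
Hoang vs Pham: Pham, 16–7.
Hoang–Ferraro: Hoang 17–6.
Aoki vs Kaur: Aoki is ranked higher on 7+4 = 11 ballots, Kaur on 12. Kaur wins 12–11.
Aoki vs Pham: Pham, 19–4.
Aoki vs Ferraro: Aoki, 13–10.
Kaur vs Pham: Pham wins 15–8.
Kaur vs Ferraro: Kaur, 17–6.
Pham vs Ferraro: Pham, 17–6.
Ferraro is beaten in every head-to-head and is the Condorcet loser.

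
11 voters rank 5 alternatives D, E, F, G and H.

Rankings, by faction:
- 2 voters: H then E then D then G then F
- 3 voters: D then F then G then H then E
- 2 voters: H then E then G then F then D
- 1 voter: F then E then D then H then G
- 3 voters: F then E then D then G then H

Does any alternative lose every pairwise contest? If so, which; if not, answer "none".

none

Pairwise majorities:
D vs E: E, 8–3.
D–F: F 6–5.
D vs G: D, 9–2.
D vs H: 3+1+3 = 7 for D, 4 for H — D by 7–4.
E–F: F 7–4.
E vs G: E wins 8–3.
E–H: H 7–4.
F vs G: F, 7–4.
F vs H: 3+1+3 = 7 for F, 4 for H — F by 7–4.
G vs H: G, 6–5.
No alternative is winless: D beats G; E beats D; F beats D; G beats H; H beats E. There is no Condorcet loser.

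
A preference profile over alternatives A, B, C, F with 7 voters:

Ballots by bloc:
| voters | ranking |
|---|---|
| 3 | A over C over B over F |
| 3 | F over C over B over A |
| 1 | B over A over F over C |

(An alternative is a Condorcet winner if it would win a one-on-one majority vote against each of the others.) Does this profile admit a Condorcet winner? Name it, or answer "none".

Pairwise majorities:
A vs B: 3 for A, 4 for B — B by 4–3.
A vs C: A wins 4–3.
A–F: A 4–3.
B vs C: 1 to 6, C.
B vs F: B preferred on 3+1 = 4 ballots; B wins 4–3.
C vs F: 3 to 4, F.
No alternative is unbeaten: A loses to B; B loses to C; C loses to A; F loses to A. In particular A > C > B > A is a majority cycle — no Condorcet winner exists.

none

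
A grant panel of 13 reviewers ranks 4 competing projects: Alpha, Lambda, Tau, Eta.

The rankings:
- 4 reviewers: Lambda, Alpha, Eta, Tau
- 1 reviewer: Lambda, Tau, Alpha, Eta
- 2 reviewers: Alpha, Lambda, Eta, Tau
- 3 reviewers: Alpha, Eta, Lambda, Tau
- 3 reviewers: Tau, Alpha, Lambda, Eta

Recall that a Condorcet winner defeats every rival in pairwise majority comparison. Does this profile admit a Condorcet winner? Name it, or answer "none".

Check each pair by majority over 13 ballots:
Alpha vs Lambda: Alpha is ranked higher on 2+3+3 = 8 ballots, Lambda on 5. Alpha wins 8–5.
Alpha vs Tau: Alpha is ranked higher on 4+2+3 = 9 ballots, Tau on 4. Alpha wins 9–4.
Alpha vs Eta: Alpha, 13–0.
Lambda–Tau: Lambda 10–3.
Lambda vs Eta: Lambda is ranked higher on 4+1+2+3 = 10 ballots, Eta on 3. Lambda wins 10–3.
Tau vs Eta: Eta wins 9–4.
Alpha defeats every rival head-to-head and is the Condorcet winner.

Alpha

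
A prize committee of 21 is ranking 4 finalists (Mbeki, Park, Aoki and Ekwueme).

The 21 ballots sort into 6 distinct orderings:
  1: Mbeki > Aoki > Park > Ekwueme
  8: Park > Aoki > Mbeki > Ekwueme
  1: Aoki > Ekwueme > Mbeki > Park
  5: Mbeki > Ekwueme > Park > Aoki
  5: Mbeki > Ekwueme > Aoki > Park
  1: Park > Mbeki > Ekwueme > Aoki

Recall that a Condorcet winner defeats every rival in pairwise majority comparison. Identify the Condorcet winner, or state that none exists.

Head-to-head results (21 jurors):
Mbeki vs Park: Mbeki wins 12–9.
Mbeki vs Aoki: Mbeki wins 12–9.
Mbeki vs Ekwueme: Mbeki, 20–1.
Park vs Aoki: Park wins 14–7.
Park vs Ekwueme: Ekwueme, 11–10.
Aoki–Ekwueme: Ekwueme 11–10.
Mbeki beats each of Park, Aoki, Ekwueme — Mbeki is the Condorcet winner.

Mbeki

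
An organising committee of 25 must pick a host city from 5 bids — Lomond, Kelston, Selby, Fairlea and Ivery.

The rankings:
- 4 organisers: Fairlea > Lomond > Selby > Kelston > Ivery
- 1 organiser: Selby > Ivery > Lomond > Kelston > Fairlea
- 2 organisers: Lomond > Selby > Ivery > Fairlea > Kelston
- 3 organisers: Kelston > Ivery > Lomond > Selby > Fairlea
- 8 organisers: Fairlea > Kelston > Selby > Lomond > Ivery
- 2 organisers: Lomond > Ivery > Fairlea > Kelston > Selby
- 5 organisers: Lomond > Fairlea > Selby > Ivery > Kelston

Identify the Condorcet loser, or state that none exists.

Ivery

Head-to-head results (25 organisers):
Lomond vs Kelston: 14 to 11, Lomond.
Lomond vs Selby: Lomond preferred on 4+2+3+2+5 = 16 ballots; Lomond wins 16–9.
Lomond vs Fairlea: Lomond is ranked higher on 1+2+3+2+5 = 13 ballots, Fairlea on 12. Lomond wins 13–12.
Lomond–Ivery: Lomond 21–4.
Kelston vs Selby: Kelston, 13–12.
Kelston vs Fairlea: Fairlea wins 21–4.
Kelston vs Ivery: 4+3+8 = 15 for Kelston, 10 for Ivery — Kelston by 15–10.
Selby vs Fairlea: 6 to 19, Fairlea.
Selby vs Ivery: 4+1+2+8+5 = 20 for Selby, 5 for Ivery — Selby by 20–5.
Fairlea vs Ivery: Fairlea is ranked higher on 4+8+5 = 17 ballots, Ivery on 8. Fairlea wins 17–8.
Ivery is beaten in every head-to-head and is the Condorcet loser.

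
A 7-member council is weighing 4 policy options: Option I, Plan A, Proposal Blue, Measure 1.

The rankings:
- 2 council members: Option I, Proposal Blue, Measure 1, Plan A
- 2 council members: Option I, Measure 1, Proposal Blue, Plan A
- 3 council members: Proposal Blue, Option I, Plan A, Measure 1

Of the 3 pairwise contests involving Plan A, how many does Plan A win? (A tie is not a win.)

0

Plan A against each rival (7 council members):
Plan A–Option I: Option I 7–0.
Plan A vs Proposal Blue: Proposal Blue wins 7–0.
Plan A–Measure 1: Measure 1 4–3.
Plan A beats no one; loses to Option I, Proposal Blue, Measure 1 — 0 pairwise wins.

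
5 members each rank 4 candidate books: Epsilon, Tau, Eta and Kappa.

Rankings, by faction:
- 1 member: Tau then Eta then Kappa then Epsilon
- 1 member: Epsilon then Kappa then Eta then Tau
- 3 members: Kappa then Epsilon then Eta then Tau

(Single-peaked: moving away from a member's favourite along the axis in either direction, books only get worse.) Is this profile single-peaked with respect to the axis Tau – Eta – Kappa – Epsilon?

yes

Axis positions: Tau=1, Eta=2, Kappa=3, Epsilon=4.
Faction 1 (peak Tau at position 1): ranking walks positions 1-2-3-4, expanding outward from the peak — single-peaked.
Faction 2 (peak Epsilon at position 4): ranking walks positions 4-3-2-1, expanding outward from the peak — single-peaked.
Faction 3 (peak Kappa at position 3): ranking walks positions 3-4-2-1, expanding outward from the peak — single-peaked.
Every ranking is single-peaked on this axis.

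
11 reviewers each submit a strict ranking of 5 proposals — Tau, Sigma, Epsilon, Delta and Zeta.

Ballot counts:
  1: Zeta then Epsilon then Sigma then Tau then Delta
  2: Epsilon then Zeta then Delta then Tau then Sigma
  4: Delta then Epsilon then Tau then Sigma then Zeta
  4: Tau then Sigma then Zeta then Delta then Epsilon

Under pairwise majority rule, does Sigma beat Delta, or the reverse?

Ballots ranking Sigma above Delta: 1 + 4 = 5.
Ballots ranking Delta above Sigma: 11 − 5 = 6.
Delta wins the head-to-head 6–5.

Delta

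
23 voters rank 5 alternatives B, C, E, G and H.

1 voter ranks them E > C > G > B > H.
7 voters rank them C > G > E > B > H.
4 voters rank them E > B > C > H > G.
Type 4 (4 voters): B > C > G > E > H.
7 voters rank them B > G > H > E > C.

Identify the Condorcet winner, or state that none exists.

Check each pair by majority over 23 ballots:
B vs C: B wins 15–8.
B vs E: B is ranked higher on 4+7 = 11 ballots, E on 12. E wins 12–11.
B vs G: B preferred on 4+4+7 = 15 ballots; B wins 15–8.
B vs H: B wins 23–0.
C–E: E 12–11.
C vs G: C wins 16–7.
C–H: C 16–7.
E vs G: 1+4 = 5 for E, 18 for G — G by 18–5.
E vs H: E wins 16–7.
G vs H: 1+7+4+7 = 19 for G, 4 for H — G by 19–4.
Every alternative loses at least once (B loses to E; C loses to B; E loses to G; G loses to B; H loses to B). The majority relation contains the cycle B > G > E > B, so there is no Condorcet winner.

none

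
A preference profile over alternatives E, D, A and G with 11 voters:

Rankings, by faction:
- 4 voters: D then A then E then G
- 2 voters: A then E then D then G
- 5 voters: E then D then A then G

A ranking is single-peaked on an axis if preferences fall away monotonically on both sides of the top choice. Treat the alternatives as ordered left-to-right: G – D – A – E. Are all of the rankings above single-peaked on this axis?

Axis positions: G=1, D=2, A=3, E=4.
Faction 1 (peak D at position 2): ranking walks positions 2-3-4-1, expanding outward from the peak — single-peaked.
Faction 2 (peak A at position 3): ranking walks positions 3-4-2-1, expanding outward from the peak — single-peaked.
Faction 3: ranking walks positions 4-2-3-1; D is ranked above A even though A lies between D and the peak E on the axis — preferences dip and rise again. Not single-peaked.
Faction 3 violates single-peakedness, so the profile is not single-peaked on this axis.

no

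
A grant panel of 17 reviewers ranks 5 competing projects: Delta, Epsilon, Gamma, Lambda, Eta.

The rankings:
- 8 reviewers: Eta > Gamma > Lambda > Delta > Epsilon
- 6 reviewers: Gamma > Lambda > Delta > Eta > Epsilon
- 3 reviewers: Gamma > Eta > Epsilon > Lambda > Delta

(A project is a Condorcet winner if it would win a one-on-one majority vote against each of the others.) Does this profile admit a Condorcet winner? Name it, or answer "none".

Gamma

Pairwise majorities:
Delta vs Epsilon: Delta, 14–3.
Delta–Gamma: Gamma 17–0.
Delta–Lambda: Lambda 17–0.
Delta vs Eta: Eta, 11–6.
Epsilon–Gamma: Gamma 17–0.
Epsilon vs Lambda: Lambda, 14–3.
Epsilon vs Eta: Eta, 17–0.
Gamma vs Lambda: Gamma, 17–0.
Gamma–Eta: Gamma 9–8.
Lambda vs Eta: Eta wins 11–6.
Only Gamma has no losses; Gamma is the Condorcet winner.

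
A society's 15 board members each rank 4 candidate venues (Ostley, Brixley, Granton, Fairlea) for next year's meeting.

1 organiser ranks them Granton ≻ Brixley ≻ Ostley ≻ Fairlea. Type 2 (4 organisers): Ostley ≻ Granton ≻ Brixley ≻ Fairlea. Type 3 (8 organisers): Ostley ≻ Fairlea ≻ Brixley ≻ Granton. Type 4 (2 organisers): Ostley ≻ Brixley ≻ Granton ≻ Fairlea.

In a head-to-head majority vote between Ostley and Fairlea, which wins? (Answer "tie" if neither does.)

Ballots ranking Ostley above Fairlea: 1 + 4 + 8 + 2 = 15.
Ballots ranking Fairlea above Ostley: 15 − 15 = 0.
Ostley wins the head-to-head 15–0.

Ostley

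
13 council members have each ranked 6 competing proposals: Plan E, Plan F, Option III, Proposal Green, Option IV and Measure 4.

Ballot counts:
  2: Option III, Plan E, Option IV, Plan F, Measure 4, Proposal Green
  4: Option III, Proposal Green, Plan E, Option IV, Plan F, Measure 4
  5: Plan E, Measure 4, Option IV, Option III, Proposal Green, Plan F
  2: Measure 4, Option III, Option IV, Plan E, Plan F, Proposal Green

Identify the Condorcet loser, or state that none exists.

Plan F

Pairwise majorities:
Plan E vs Plan F: Plan E, 13–0.
Plan E vs Option III: 5 for Plan E, 8 for Option III — Option III by 8–5.
Plan E vs Proposal Green: Plan E, 9–4.
Plan E vs Option IV: 2+4+5 = 11 for Plan E, 2 for Option IV — Plan E by 11–2.
Plan E vs Measure 4: 11 to 2, Plan E.
Plan F vs Option III: Option III wins 13–0.
Plan F vs Proposal Green: 4 to 9, Proposal Green.
Plan F vs Option IV: Option IV, 13–0.
Plan F–Measure 4: Measure 4 7–6.
Option III vs Proposal Green: 2+4+5+2 = 13 for Option III, 0 for Proposal Green — Option III by 13–0.
Option III vs Option IV: Option III is ranked higher on 2+4+2 = 8 ballots, Option IV on 5. Option III wins 8–5.
Option III vs Measure 4: 6 to 7, Measure 4.
Proposal Green vs Option IV: Proposal Green preferred on 4 ballots; Option IV wins 9–4.
Proposal Green–Measure 4: Measure 4 9–4.
Option IV vs Measure 4: Option IV preferred on 2+4 = 6 ballots; Measure 4 wins 7–6.
Plan F loses to every other option — it is the Condorcet loser.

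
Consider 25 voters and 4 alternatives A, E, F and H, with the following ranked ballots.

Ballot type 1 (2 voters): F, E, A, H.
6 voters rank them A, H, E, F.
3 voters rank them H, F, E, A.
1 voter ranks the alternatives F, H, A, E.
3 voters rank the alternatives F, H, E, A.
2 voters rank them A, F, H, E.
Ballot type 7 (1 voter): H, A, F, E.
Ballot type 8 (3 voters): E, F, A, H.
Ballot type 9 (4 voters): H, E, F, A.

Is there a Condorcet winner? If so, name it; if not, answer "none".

Check each pair by majority over 25 ballots:
A–E: E 15–10.
A–F: F 16–9.
A–H: A 13–12.
E vs F: E, 13–12.
E–H: H 20–5.
F–H: H 14–11.
Every alternative loses at least once (A loses to E; E loses to H; F loses to E; H loses to A). The majority relation contains the cycle A beats H beats E beats A, so there is no Condorcet winner.

none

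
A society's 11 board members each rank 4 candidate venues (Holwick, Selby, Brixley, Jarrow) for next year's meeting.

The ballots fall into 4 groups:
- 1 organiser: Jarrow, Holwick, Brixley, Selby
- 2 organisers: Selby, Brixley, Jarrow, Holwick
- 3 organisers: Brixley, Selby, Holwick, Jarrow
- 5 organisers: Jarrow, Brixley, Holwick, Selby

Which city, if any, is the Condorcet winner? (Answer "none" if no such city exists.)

Pairwise majorities:
Holwick vs Selby: Holwick, 6–5.
Holwick vs Brixley: Brixley, 10–1.
Holwick vs Jarrow: Holwick preferred on 3 ballots; Jarrow wins 8–3.
Selby vs Brixley: Brixley, 9–2.
Selby vs Jarrow: Selby preferred on 2+3 = 5 ballots; Jarrow wins 6–5.
Brixley vs Jarrow: 2+3 = 5 for Brixley, 6 for Jarrow — Jarrow by 6–5.
Jarrow beats each of Holwick, Selby, Brixley — Jarrow is the Condorcet winner.

Jarrow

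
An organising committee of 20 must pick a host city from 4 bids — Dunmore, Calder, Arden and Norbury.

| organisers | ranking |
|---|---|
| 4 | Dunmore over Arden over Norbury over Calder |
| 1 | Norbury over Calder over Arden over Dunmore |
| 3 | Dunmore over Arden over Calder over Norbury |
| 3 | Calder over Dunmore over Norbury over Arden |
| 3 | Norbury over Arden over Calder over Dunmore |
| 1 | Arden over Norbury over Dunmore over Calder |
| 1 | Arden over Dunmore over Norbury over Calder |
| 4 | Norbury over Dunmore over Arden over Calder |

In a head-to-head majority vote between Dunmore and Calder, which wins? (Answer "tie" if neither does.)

Ballots ranking Dunmore above Calder: 4 + 3 + 1 + 1 + 4 = 13.
Ballots ranking Calder above Dunmore: 20 − 13 = 7.
Dunmore wins the head-to-head 13–7.

Dunmore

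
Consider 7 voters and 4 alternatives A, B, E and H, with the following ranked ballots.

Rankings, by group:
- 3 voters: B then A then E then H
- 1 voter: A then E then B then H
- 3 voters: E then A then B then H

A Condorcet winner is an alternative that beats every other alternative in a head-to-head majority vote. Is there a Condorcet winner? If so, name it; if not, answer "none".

A

Check each pair by majority over 7 ballots:
A vs B: 1+3 = 4 for A, 3 for B — A by 4–3.
A vs E: A preferred on 3+1 = 4 ballots; A wins 4–3.
A vs H: A preferred on 3+1+3 = 7 ballots; A wins 7–0.
B vs E: 3 to 4, E.
B vs H: 7 to 0, B.
E vs H: 3+1+3 = 7 for E, 0 for H — E by 7–0.
Only A has no losses; A is the Condorcet winner.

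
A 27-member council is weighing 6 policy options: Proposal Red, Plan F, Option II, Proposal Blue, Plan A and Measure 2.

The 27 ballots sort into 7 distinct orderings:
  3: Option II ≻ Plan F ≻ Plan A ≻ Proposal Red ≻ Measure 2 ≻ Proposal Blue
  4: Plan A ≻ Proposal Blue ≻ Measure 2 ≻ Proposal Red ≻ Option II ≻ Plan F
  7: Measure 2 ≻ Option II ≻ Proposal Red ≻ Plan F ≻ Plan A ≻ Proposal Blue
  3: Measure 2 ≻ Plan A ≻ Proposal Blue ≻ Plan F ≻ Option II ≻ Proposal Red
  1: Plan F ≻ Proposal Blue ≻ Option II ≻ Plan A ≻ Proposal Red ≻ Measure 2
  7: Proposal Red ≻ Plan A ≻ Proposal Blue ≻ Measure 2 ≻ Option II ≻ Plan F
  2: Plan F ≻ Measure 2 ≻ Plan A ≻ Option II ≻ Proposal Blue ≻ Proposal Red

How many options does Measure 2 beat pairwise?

Measure 2 against each rival (27 council members):
Measure 2–Proposal Red: Measure 2 16–11.
Measure 2 vs Plan F: 4+7+3+7 = 21 for Measure 2, 6 for Plan F — Measure 2 by 21–6.
Measure 2–Option II: Measure 2 23–4.
Measure 2 vs Proposal Blue: Measure 2 preferred on 3+7+3+2 = 15 ballots; Measure 2 wins 15–12.
Measure 2 vs Plan A: Plan A, 15–12.
Measure 2 beats Proposal Red, Plan F, Option II, Proposal Blue; loses to Plan A — 4 pairwise wins.

4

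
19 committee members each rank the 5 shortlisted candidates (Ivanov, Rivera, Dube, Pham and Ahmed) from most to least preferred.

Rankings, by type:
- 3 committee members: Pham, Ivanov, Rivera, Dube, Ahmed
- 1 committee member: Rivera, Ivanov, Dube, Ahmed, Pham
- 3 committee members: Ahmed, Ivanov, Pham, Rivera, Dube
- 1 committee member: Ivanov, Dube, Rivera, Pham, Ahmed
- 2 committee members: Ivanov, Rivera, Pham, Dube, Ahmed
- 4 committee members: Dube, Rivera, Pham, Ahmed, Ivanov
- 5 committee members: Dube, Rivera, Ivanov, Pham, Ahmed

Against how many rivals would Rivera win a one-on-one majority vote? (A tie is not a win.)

3

Rivera against each rival (19 committee members):
Rivera vs Ivanov: Rivera, 10–9.
Rivera vs Dube: Rivera preferred on 3+1+3+2 = 9 ballots; Dube wins 10–9.
Rivera vs Pham: Rivera, 13–6.
Rivera vs Ahmed: Rivera preferred on 3+1+1+2+4+5 = 16 ballots; Rivera wins 16–3.
Rivera beats Ivanov, Pham, Ahmed; loses to Dube — 3 pairwise wins.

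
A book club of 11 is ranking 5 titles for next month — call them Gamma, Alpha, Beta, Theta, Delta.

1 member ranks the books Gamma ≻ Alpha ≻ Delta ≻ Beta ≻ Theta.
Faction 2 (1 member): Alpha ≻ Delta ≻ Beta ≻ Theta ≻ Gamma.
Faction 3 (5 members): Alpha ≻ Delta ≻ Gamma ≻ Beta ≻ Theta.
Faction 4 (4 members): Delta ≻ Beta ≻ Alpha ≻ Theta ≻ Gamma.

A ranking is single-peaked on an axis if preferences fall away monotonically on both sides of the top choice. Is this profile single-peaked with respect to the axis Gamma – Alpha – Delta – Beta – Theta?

Axis positions: Gamma=1, Alpha=2, Delta=3, Beta=4, Theta=5.
Faction 1 (peak Gamma at position 1): ranking walks positions 1-2-3-4-5, expanding outward from the peak — single-peaked.
Faction 2 (peak Alpha at position 2): ranking walks positions 2-3-4-5-1, expanding outward from the peak — single-peaked.
Faction 3 (peak Alpha at position 2): ranking walks positions 2-3-1-4-5, expanding outward from the peak — single-peaked.
Faction 4 (peak Delta at position 3): ranking walks positions 3-4-2-5-1, expanding outward from the peak — single-peaked.
Every ranking is single-peaked on this axis.

yes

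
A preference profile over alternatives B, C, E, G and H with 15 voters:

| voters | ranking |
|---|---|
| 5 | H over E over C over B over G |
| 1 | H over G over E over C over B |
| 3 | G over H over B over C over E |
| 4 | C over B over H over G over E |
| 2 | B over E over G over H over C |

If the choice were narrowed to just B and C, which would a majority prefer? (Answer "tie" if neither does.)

Ballots ranking B above C: 3 + 2 = 5.
Ballots ranking C above B: 15 − 5 = 10.
C wins the head-to-head 10–5.

C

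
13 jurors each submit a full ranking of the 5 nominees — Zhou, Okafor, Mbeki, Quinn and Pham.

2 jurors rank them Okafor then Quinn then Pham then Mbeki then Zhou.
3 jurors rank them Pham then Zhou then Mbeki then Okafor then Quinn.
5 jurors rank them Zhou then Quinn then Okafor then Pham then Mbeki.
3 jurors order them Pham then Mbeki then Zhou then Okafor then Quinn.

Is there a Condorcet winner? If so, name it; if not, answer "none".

none

Pairwise majorities:
Zhou vs Okafor: Zhou wins 11–2.
Zhou vs Mbeki: Zhou, 8–5.
Zhou–Quinn: Zhou 11–2.
Zhou–Pham: Pham 8–5.
Okafor vs Mbeki: Okafor, 7–6.
Okafor–Quinn: Okafor 8–5.
Okafor vs Pham: Okafor wins 7–6.
Mbeki vs Quinn: Quinn, 7–6.
Mbeki vs Pham: Pham wins 13–0.
Quinn vs Pham: Quinn wins 7–6.
No nominee is unbeaten: Zhou loses to Pham; Okafor loses to Zhou; Mbeki loses to Zhou; Quinn loses to Zhou; Pham loses to Okafor. In particular Zhou → Okafor → Pham → Zhou is a majority cycle — no Condorcet winner exists.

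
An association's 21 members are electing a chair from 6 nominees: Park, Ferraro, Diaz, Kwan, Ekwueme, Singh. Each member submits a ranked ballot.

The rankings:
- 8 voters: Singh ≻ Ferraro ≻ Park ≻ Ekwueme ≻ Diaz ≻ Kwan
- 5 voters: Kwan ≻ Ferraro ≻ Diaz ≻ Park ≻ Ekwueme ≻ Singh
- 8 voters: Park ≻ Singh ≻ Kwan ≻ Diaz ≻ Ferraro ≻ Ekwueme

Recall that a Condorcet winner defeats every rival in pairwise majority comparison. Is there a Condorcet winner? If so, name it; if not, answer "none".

Check each pair by majority over 21 ballots:
Park vs Ferraro: 8 to 13, Ferraro.
Park vs Diaz: 8+8 = 16 for Park, 5 for Diaz — Park by 16–5.
Park vs Kwan: Park is ranked higher on 8+8 = 16 ballots, Kwan on 5. Park wins 16–5.
Park vs Ekwueme: 21 to 0, Park.
Park vs Singh: 13 to 8, Park.
Ferraro vs Diaz: 13 to 8, Ferraro.
Ferraro vs Kwan: 8 to 13, Kwan.
Ferraro vs Ekwueme: Ferraro preferred on 8+5+8 = 21 ballots; Ferraro wins 21–0.
Ferraro vs Singh: Ferraro is ranked higher on 5 ballots, Singh on 16. Singh wins 16–5.
Diaz vs Kwan: Diaz preferred on 8 ballots; Kwan wins 13–8.
Diaz vs Ekwueme: Diaz preferred on 5+8 = 13 ballots; Diaz wins 13–8.
Diaz vs Singh: 5 for Diaz, 16 for Singh — Singh by 16–5.
Kwan vs Ekwueme: Kwan is ranked higher on 5+8 = 13 ballots, Ekwueme on 8. Kwan wins 13–8.
Kwan vs Singh: 5 for Kwan, 16 for Singh — Singh by 16–5.
Ekwueme vs Singh: 5 to 16, Singh.
Each candidate drops at least one matchup (Park loses to Ferraro; Ferraro loses to Kwan; Diaz loses to Park; Kwan loses to Park; Ekwueme loses to Park; Singh loses to Park); the cycle Park > Kwan > Ferraro > Park rules out a Condorcet winner.

none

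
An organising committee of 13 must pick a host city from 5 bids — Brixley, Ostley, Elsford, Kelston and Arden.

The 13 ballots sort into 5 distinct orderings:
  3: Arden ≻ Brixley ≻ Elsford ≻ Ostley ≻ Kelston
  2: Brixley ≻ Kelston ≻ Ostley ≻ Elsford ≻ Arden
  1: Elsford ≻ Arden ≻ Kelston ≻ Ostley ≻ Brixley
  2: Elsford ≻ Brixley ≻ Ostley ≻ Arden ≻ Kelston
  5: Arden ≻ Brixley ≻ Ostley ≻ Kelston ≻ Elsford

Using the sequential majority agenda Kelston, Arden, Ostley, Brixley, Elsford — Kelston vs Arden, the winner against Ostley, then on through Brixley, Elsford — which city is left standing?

Round 1: Kelston vs Arden — 2–11, Arden advances.
Round 2: Arden vs Ostley — 9–4, Arden advances.
Round 3: Arden vs Brixley — 9–4, Arden advances.
Round 4: Arden vs Elsford — 8–5, Arden advances.
The agenda winner is Arden.

Arden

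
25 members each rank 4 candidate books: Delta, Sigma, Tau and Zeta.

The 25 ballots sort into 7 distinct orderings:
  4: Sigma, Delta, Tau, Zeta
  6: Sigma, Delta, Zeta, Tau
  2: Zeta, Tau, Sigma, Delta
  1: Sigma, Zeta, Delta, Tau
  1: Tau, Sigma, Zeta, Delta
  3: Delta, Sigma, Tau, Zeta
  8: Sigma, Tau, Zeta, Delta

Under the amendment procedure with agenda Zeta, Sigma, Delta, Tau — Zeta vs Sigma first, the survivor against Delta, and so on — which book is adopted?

Round 1: Zeta vs Sigma — 2–23, Sigma advances.
Round 2: Sigma vs Delta — 22–3, Sigma advances.
Round 3: Sigma vs Tau — 22–3, Sigma advances.
The agenda winner is Sigma.

Sigma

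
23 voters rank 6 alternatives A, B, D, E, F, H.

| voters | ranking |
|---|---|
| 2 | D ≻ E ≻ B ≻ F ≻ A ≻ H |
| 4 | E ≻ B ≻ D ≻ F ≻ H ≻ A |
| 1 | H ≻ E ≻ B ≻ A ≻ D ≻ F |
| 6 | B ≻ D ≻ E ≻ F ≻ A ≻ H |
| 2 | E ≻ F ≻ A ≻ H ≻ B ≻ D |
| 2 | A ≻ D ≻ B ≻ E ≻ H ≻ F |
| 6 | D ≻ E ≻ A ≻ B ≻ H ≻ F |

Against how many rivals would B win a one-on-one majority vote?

B against each rival (23 voters):
B vs A: 13 to 10, B.
B–D: B 13–10.
B vs E: E, 15–8.
B vs F: B, 21–2.
B vs H: B, 20–3.
B beats A, D, F, H; loses to E — 4 pairwise wins.

4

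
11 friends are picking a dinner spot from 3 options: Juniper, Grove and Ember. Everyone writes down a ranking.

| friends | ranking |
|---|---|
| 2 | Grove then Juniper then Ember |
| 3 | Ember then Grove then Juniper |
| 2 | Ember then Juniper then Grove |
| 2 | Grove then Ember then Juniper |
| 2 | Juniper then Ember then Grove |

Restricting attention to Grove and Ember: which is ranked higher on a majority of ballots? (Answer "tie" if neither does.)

Ballots ranking Grove above Ember: 2 + 2 = 4.
Ballots ranking Ember above Grove: 11 − 4 = 7.
Ember wins the head-to-head 7–4.

Ember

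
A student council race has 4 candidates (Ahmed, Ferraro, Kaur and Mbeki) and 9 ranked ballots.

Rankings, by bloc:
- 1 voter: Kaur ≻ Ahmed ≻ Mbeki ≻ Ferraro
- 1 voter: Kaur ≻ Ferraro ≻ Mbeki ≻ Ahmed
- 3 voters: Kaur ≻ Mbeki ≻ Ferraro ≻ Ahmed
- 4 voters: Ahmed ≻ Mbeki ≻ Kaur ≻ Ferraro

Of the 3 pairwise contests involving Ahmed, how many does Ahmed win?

Ahmed against each rival (9 voters):
Ahmed vs Ferraro: 1+4 = 5 for Ahmed, 4 for Ferraro — Ahmed by 5–4.
Ahmed vs Kaur: Kaur wins 5–4.
Ahmed vs Mbeki: Ahmed, 5–4.
Ahmed beats Ferraro, Mbeki; loses to Kaur — 2 pairwise wins.

2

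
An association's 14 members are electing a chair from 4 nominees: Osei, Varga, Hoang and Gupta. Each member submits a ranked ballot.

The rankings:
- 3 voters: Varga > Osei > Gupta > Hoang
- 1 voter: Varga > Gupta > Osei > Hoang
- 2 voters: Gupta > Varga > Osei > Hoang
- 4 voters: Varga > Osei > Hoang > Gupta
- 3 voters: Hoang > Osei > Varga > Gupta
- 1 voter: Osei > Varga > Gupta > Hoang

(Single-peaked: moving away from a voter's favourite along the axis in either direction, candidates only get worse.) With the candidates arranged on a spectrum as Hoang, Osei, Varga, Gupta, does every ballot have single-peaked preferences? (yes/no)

yes

Axis positions: Hoang=1, Osei=2, Varga=3, Gupta=4.
Ballot type 1 (peak Varga at position 3): ranking walks positions 3-2-4-1, expanding outward from the peak — single-peaked.
Ballot type 2 (peak Varga at position 3): ranking walks positions 3-4-2-1, expanding outward from the peak — single-peaked.
Ballot type 3 (peak Gupta at position 4): ranking walks positions 4-3-2-1, expanding outward from the peak — single-peaked.
Ballot type 4 (peak Varga at position 3): ranking walks positions 3-2-1-4, expanding outward from the peak — single-peaked.
Ballot type 5 (peak Hoang at position 1): ranking walks positions 1-2-3-4, expanding outward from the peak — single-peaked.
Ballot type 6 (peak Osei at position 2): ranking walks positions 2-3-4-1, expanding outward from the peak — single-peaked.
Every ranking is single-peaked on this axis.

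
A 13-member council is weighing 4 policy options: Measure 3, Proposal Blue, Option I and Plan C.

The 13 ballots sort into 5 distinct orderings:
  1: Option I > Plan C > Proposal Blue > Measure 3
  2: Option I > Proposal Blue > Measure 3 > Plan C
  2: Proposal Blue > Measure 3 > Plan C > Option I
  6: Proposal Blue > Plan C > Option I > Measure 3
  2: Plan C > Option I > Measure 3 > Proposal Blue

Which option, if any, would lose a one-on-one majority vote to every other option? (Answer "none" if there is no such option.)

Pairwise majorities:
Measure 3 vs Proposal Blue: 2 for Measure 3, 11 for Proposal Blue — Proposal Blue by 11–2.
Measure 3 vs Option I: Measure 3 preferred on 2 ballots; Option I wins 11–2.
Measure 3 vs Plan C: Plan C, 9–4.
Proposal Blue vs Option I: Proposal Blue is ranked higher on 2+6 = 8 ballots, Option I on 5. Proposal Blue wins 8–5.
Proposal Blue vs Plan C: Proposal Blue, 10–3.
Option I–Plan C: Plan C 10–3.
Measure 3 is beaten in every head-to-head and is the Condorcet loser.

Measure 3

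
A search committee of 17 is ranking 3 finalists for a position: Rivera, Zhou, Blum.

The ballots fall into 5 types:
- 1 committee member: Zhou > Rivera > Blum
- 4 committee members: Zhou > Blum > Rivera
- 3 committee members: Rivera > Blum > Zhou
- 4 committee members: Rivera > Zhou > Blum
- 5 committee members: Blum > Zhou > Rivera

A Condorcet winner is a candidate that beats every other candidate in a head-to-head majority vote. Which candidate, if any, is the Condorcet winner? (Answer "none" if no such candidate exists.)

Head-to-head results (17 committee members):
Rivera–Zhou: Zhou 10–7.
Rivera–Blum: Blum 9–8.
Zhou–Blum: Zhou 9–8.
Only Zhou has no losses; Zhou is the Condorcet winner.

Zhou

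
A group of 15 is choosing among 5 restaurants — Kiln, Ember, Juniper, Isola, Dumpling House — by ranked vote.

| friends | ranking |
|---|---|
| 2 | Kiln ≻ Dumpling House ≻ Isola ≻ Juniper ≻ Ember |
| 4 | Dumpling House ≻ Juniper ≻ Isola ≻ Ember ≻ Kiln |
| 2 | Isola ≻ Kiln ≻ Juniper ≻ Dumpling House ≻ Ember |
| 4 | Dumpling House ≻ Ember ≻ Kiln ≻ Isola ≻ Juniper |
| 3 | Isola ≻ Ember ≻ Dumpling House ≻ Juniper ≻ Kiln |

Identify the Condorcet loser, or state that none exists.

none

Head-to-head results (15 friends):
Kiln vs Ember: Ember, 11–4.
Kiln–Juniper: Kiln 8–7.
Kiln vs Isola: Kiln preferred on 2+4 = 6 ballots; Isola wins 9–6.
Kiln vs Dumpling House: Dumpling House wins 11–4.
Ember vs Juniper: Juniper, 8–7.
Ember vs Isola: 4 to 11, Isola.
Ember vs Dumpling House: Ember preferred on 3 ballots; Dumpling House wins 12–3.
Juniper–Isola: Isola 11–4.
Juniper vs Dumpling House: Dumpling House, 13–2.
Isola–Dumpling House: Dumpling House 10–5.
Every restaurant wins at least one matchup (Kiln beats Juniper; Ember beats Kiln; Juniper beats Ember; Isola beats Kiln; Dumpling House beats Kiln), so there is no Condorcet loser.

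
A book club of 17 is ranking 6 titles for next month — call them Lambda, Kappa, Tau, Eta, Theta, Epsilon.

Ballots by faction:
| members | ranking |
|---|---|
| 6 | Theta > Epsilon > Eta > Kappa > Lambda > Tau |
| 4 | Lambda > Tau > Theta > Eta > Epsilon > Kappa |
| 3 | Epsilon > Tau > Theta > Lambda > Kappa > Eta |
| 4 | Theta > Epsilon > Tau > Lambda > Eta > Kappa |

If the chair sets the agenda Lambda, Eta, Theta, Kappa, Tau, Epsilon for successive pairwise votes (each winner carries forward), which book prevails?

Round 1: Lambda vs Eta — 11–6, Lambda advances.
Round 2: Lambda vs Theta — 4–13, Theta advances.
Round 3: Theta vs Kappa — 17–0, Theta advances.
Round 4: Theta vs Tau — 10–7, Theta advances.
Round 5: Theta vs Epsilon — 14–3, Theta advances.
The agenda winner is Theta.

Theta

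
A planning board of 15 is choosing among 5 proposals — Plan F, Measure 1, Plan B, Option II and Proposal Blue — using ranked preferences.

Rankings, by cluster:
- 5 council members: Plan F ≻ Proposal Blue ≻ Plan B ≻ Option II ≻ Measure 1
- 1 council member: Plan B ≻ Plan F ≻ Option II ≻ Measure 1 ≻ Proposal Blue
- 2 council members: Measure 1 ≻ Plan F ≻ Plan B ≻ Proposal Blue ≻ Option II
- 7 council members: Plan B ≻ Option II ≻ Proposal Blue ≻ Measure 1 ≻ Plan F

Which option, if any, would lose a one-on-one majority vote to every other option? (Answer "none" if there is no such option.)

Pairwise majorities:
Plan F vs Measure 1: 6 to 9, Measure 1.
Plan F vs Plan B: Plan F preferred on 5+2 = 7 ballots; Plan B wins 8–7.
Plan F vs Option II: Plan F wins 8–7.
Plan F vs Proposal Blue: Plan F wins 8–7.
Measure 1 vs Plan B: Measure 1 preferred on 2 ballots; Plan B wins 13–2.
Measure 1 vs Option II: Option II, 13–2.
Measure 1 vs Proposal Blue: Proposal Blue wins 12–3.
Plan B vs Option II: Plan B, 15–0.
Plan B–Proposal Blue: Plan B 10–5.
Option II vs Proposal Blue: Option II wins 8–7.
No option is winless: Plan F beats Option II; Measure 1 beats Plan F; Plan B beats Plan F; Option II beats Measure 1; Proposal Blue beats Measure 1. There is no Condorcet loser.

none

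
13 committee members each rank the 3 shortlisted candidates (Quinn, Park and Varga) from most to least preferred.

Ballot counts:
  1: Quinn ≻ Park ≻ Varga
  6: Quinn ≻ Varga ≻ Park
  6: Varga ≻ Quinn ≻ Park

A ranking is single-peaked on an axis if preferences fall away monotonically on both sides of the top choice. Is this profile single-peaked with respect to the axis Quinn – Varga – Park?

Axis positions: Quinn=1, Varga=2, Park=3.
Group 1: ranking walks positions 1-3-2; Park is ranked above Varga even though Varga lies between Park and the peak Quinn on the axis — preferences dip and rise again. Not single-peaked.
Group 2 (peak Quinn at position 1): ranking walks positions 1-2-3, expanding outward from the peak — single-peaked.
Group 3 (peak Varga at position 2): ranking walks positions 2-1-3, expanding outward from the peak — single-peaked.
Group 1 violates single-peakedness, so the profile is not single-peaked on this axis.

no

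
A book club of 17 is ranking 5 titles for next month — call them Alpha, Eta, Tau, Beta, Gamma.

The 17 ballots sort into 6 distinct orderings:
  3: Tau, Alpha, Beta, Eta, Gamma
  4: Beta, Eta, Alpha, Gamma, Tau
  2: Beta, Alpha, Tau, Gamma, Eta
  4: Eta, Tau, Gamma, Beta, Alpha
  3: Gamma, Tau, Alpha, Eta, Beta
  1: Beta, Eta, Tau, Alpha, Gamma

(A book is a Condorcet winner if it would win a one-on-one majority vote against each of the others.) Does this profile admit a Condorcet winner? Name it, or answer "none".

Pairwise majorities:
Alpha vs Eta: Eta wins 9–8.
Alpha–Tau: Tau 11–6.
Alpha vs Beta: Beta, 11–6.
Alpha vs Gamma: Alpha, 10–7.
Eta–Tau: Eta 9–8.
Eta–Beta: Beta 10–7.
Eta vs Gamma: Eta wins 12–5.
Tau vs Beta: Tau, 10–7.
Tau–Gamma: Tau 10–7.
Beta vs Gamma: Beta wins 10–7.
Every book loses at least once (Alpha loses to Eta; Eta loses to Beta; Tau loses to Eta; Beta loses to Tau; Gamma loses to Alpha). The majority relation contains the cycle Eta → Tau → Beta → Eta, so there is no Condorcet winner.

none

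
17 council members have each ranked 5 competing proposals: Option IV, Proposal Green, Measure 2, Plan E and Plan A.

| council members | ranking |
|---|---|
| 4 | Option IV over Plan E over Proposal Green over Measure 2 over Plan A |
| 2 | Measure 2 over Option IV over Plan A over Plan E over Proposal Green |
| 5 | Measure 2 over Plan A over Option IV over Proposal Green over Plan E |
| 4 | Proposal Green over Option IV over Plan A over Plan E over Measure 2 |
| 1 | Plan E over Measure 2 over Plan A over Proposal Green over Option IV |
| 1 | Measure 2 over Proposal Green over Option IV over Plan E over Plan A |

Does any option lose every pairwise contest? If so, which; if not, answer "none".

Pairwise majorities:
Option IV vs Proposal Green: 4+2+5 = 11 for Option IV, 6 for Proposal Green — Option IV by 11–6.
Option IV–Measure 2: Measure 2 9–8.
Option IV–Plan E: Option IV 16–1.
Option IV vs Plan A: Option IV is ranked higher on 4+2+4+1 = 11 ballots, Plan A on 6. Option IV wins 11–6.
Proposal Green vs Measure 2: Measure 2, 9–8.
Proposal Green vs Plan E: Proposal Green preferred on 5+4+1 = 10 ballots; Proposal Green wins 10–7.
Proposal Green vs Plan A: Proposal Green is ranked higher on 4+4+1 = 9 ballots, Plan A on 8. Proposal Green wins 9–8.
Measure 2 vs Plan E: 8 to 9, Plan E.
Measure 2 vs Plan A: 4+2+5+1+1 = 13 for Measure 2, 4 for Plan A — Measure 2 by 13–4.
Plan E–Plan A: Plan A 11–6.
Every option wins at least one matchup (Option IV beats Proposal Green; Proposal Green beats Plan E; Measure 2 beats Option IV; Plan E beats Measure 2; Plan A beats Plan E), so there is no Condorcet loser.

none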